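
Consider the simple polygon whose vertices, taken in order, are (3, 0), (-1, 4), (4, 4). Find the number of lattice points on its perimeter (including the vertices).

10

Summing gcd(|Δx|,|Δy|) over the edges gives the boundary count: gcd(4,4) + gcd(5,0) + gcd(1,4) = 4+5+1 = 10.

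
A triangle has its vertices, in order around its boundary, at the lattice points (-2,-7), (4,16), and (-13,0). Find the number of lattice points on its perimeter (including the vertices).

3

Along each edge there are gcd(|Δx|,|Δy|)+1 lattice points, so counting each shared vertex once the boundary has gcd(6,23) + gcd(17,16) + gcd(11,7) = 1+1+1 = 3.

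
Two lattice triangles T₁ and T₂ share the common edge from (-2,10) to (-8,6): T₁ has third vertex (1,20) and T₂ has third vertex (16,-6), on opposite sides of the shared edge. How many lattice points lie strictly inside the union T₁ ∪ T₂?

The union is the simple quadrilateral with vertices (-2,10), (1,20), (-8,6), (16,-6) in order.
By the shoelace formula, twice the signed area is |[(-2)·20 − 1·10] + [1·6 − (-8)·20] + [(-8)·(-6) − 16·6] + [16·10 − (-2)·(-6)]| = 216, so the area is 108.
Summing gcd(|Δx|,|Δy|) over the edges gives the boundary count: gcd(3,10) + gcd(9,14) + gcd(24,12) + gcd(18,16) = 1+1+12+2 = 16.
By Pick's theorem I = A − B/2 + 1 = 108 − 16/2 + 1 = 101.

101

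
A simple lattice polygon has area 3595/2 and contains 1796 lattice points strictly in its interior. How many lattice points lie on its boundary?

Pick's theorem gives A = I + B/2 − 1, so B = 2(A − I + 1) = 2(3595/2 − 1796 + 1) = 5.

5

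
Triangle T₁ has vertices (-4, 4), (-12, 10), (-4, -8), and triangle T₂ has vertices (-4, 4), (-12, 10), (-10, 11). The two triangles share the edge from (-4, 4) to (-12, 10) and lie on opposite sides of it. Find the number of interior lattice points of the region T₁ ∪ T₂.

The union is the simple quadrilateral with vertices (-4, 4), (-4, -8), (-12, 10), (-10, 11) in order.
By the shoelace formula, twice the signed area is |((-4)·(-8) − (-4)·4) + ((-4)·10 − (-12)·(-8)) + ((-12)·11 − (-10)·10) + ((-10)·4 − (-4)·11)| = 116, so the area is 58.
Summing gcd(|Δx|,|Δy|) over the edges gives the boundary count: gcd(0,12) + gcd(8,18) + gcd(2,1) + gcd(6,7) = 12+2+1+1 = 16.
By Pick's theorem I = A − B/2 + 1 = 58 − 16/2 + 1 = 51.

51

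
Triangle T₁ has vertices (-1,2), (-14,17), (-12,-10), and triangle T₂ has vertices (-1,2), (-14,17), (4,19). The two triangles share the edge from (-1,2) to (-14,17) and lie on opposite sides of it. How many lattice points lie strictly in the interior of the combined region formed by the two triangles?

The union is the simple quadrilateral with vertices (-1,2), (-12,-10), (-14,17), (4,19) in order.
The shoelace formula gives twice the area as |[(-1)·(-10) − (-12)·2] + [(-12)·17 − (-14)·(-10)] + [(-14)·19 − 4·17] + [4·2 − (-1)·19]| = 617, so the area is 308.5.
Summing gcd(|Δx|,|Δy|) over the edges gives the boundary count: gcd(11,12) + gcd(2,27) + gcd(18,2) + gcd(5,17) = 1+1+2+1 = 5.
By Pick's theorem I = A − B/2 + 1 = 308.5 − 5/2 + 1 = 307.

307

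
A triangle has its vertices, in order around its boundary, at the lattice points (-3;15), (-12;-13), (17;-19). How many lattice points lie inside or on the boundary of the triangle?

The shoelace formula gives twice the area as |[(-3)·(-13) − (-12)·15] + [(-12)·(-19) − 17·(-13)] + [17·15 − (-3)·(-19)]| = 866, so the area is 433.
The number of boundary lattice points is Σ gcd(|Δx|,|Δy|) = gcd(9,28) + gcd(29,6) + gcd(20,34) = 1+1+2 = 4.
Pick's theorem gives I = A − B/2 + 1 = 433 − 4/2 + 1 = 432, so the closed region contains I + B = 432 + 4 = 436 lattice points.

436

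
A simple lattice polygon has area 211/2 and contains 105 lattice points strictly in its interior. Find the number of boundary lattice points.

3

Pick's theorem gives A = I + B/2 − 1, so B = 2(A − I + 1) = 2(211/2 − 105 + 1) = 3.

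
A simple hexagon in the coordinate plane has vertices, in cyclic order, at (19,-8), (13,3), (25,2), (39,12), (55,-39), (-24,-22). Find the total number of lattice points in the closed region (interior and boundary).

1696

By the shoelace formula, twice the signed area is |(19·3 − 13·(-8)) + (13·2 − 25·3) + (25·12 − 39·2) + (39·(-39) − 55·12) + (55·(-22) − (-24)·(-39)) + ((-24)·(-8) − 19·(-22))| = 3383, so the area is 3383/2.
Along each edge there are gcd(|Δx|,|Δy|)+1 lattice points, so counting each shared vertex once the boundary has gcd(6,11) + gcd(12,1) + gcd(14,10) + gcd(16,51) + gcd(79,17) + gcd(43,14) = 1+1+2+1+1+1 = 7.
Pick's theorem gives I = A − B/2 + 1 = 3383/2 − 7/2 + 1 = 1689, so the closed region contains I + B = 1689 + 7 = 1696 lattice points.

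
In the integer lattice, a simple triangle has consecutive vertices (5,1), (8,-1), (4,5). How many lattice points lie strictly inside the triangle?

Using the shoelace formula, 2A = |(5·(-1) − 8·1) + (8·5 − 4·(-1)) + (4·1 − 5·5)| = 10, so the area is 5.
Summing gcd(|Δx|,|Δy|) over the edges gives the boundary count: gcd(3,2) + gcd(4,6) + gcd(1,4) = 1+2+1 = 4.
By Pick's theorem A = I + B/2 − 1, so I = 5 − 4/2 + 1 = 4.

4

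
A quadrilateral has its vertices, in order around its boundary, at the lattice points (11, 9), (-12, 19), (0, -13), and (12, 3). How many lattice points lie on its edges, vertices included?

10

Along each edge there are gcd(|Δx|,|Δy|)+1 lattice points, so counting each shared vertex once the boundary has gcd(23,10) + gcd(12,32) + gcd(12,16) + gcd(1,6) = 1+4+4+1 = 10.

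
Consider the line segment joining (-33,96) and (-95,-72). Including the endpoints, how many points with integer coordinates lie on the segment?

3

The number of lattice points on a segment between lattice points is gcd(|Δx|,|Δy|) + 1 = gcd(62,168) + 1 = 2 + 1 = 3.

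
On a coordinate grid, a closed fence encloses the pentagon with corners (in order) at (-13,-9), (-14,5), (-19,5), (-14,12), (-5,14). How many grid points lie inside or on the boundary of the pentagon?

122

Using the shoelace formula, 2A = |[(-13)·5 − (-14)·(-9)] + [(-14)·5 − (-19)·5] + [(-19)·12 − (-14)·5] + [(-14)·14 − (-5)·12] + [(-5)·(-9) − (-13)·14]| = 233, so the area is 116.5.
The number of boundary lattice points is Σ gcd(|Δx|,|Δy|) = gcd(1,14) + gcd(5,0) + gcd(5,7) + gcd(9,2) + gcd(8,23) = 1+5+1+1+1 = 9.
Pick's theorem gives I = A − B/2 + 1 = 116.5 − 9/2 + 1 = 113, so the closed region contains I + B = 113 + 9 = 122 lattice points.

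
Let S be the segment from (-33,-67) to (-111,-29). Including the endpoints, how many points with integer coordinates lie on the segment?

The number of lattice points on a segment between lattice points is gcd(|Δx|,|Δy|) + 1 = gcd(78,38) + 1 = 2 + 1 = 3.

3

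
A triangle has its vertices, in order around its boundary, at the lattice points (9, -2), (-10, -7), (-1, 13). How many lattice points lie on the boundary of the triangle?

7

Along each edge there are gcd(|Δx|,|Δy|)+1 lattice points, so counting each shared vertex once the boundary has gcd(19,5) + gcd(9,20) + gcd(10,15) = 1+1+5 = 7.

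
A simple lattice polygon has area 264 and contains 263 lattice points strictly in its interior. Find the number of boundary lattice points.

Pick's theorem gives A = I + B/2 − 1, so B = 2(A − I + 1) = 2(264 − 263 + 1) = 4.

4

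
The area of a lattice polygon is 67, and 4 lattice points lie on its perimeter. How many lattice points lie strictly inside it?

Pick's theorem A = I + B/2 − 1 rearranges to I = A − B/2 + 1 = 67 − 4/2 + 1 = 66.

66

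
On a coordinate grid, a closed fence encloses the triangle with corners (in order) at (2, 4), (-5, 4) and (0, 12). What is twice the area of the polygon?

56

By the shoelace formula, twice the signed area is |(2·4 − (-5)·4) + ((-5)·12 − 0·4) + (0·4 − 2·12)| = 56, so the area is 28.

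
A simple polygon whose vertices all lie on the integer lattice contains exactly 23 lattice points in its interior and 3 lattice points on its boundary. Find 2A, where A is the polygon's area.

By Pick's theorem, A = I + B/2 − 1 = 23 + 3/2 − 1 = 47/2.
Hence 2A = 47.

47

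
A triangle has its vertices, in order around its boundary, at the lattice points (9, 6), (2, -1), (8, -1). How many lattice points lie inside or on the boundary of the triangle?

29

Using the shoelace formula, 2A = |(9·(-1) − 2·6) + (2·(-1) − 8·(-1)) + (8·6 − 9·(-1))| = 42, so the area is 21.
The number of boundary lattice points is Σ gcd(|Δx|,|Δy|) = gcd(7,7) + gcd(6,0) + gcd(1,7) = 7+6+1 = 14.
Pick's theorem gives I = A − B/2 + 1 = 21 − 14/2 + 1 = 15, so the closed region contains I + B = 15 + 14 = 29 lattice points.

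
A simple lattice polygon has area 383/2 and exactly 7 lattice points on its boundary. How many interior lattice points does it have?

Pick's theorem A = I + B/2 − 1 rearranges to I = A − B/2 + 1 = 383/2 − 7/2 + 1 = 189.

189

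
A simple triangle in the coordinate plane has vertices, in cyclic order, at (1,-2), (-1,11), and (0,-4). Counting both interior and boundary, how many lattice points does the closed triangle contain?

By the shoelace formula, twice the signed area is |[1·11 − (-1)·(-2)] + [(-1)·(-4) − 0·11] + [0·(-2) − 1·(-4)]| = 17, so the area is 8.5.
Summing gcd(|Δx|,|Δy|) over the edges gives the boundary count: gcd(2,13) + gcd(1,15) + gcd(1,2) = 1+1+1 = 3.
Pick's theorem gives I = A − B/2 + 1 = 8.5 − 3/2 + 1 = 8, so the closed region contains I + B = 8 + 3 = 11 lattice points.

11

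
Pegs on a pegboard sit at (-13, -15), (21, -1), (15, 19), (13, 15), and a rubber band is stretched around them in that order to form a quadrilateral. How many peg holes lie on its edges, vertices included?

8

The number of boundary lattice points is Σ gcd(|Δx|,|Δy|) = gcd(34,14) + gcd(6,20) + gcd(2,4) + gcd(26,30) = 2+2+2+2 = 8.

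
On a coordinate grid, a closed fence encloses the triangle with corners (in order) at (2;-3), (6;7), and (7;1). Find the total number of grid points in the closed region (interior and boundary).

By the shoelace formula, twice the signed area is |(2·7 − 6·(-3)) + (6·1 − 7·7) + (7·(-3) − 2·1)| = 34, so the area is 17.
Summing gcd(|Δx|,|Δy|) over the edges gives the boundary count: gcd(4,10) + gcd(1,6) + gcd(5,4) = 2+1+1 = 4.
Pick's theorem gives I = A − B/2 + 1 = 17 − 4/2 + 1 = 16, so the closed region contains I + B = 16 + 4 = 20 lattice points.

20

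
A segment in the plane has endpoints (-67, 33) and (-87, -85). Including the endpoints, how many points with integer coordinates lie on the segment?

The number of lattice points on a segment between lattice points is gcd(|Δx|,|Δy|) + 1 = gcd(20,118) + 1 = 2 + 1 = 3.

3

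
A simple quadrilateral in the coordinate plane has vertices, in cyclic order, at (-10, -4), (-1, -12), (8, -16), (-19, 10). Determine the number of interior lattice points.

89

Using the shoelace formula, 2A = |((-10)·(-12) − (-1)·(-4)) + ((-1)·(-16) − 8·(-12)) + (8·10 − (-19)·(-16)) + ((-19)·(-4) − (-10)·10)| = 180, so the area is 90.
Summing gcd(|Δx|,|Δy|) over the edges gives the boundary count: gcd(9,8) + gcd(9,4) + gcd(27,26) + gcd(9,14) = 1+1+1+1 = 4.
Pick's theorem gives I = A − B/2 + 1 = 90 − 4/2 + 1 = 89.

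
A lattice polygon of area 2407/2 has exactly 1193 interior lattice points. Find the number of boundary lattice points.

Pick's theorem gives A = I + B/2 − 1, so B = 2(A − I + 1) = 2(2407/2 − 1193 + 1) = 23.

23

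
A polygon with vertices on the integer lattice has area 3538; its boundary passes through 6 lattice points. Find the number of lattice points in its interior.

3536

From Pick's theorem, I = A − B/2 + 1 = 3538 − 6/2 + 1 = 3536.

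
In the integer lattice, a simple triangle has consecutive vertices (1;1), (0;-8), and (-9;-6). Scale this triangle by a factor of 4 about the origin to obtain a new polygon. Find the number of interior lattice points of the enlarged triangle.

659

By the shoelace formula, twice the signed area is |(1·(-8) − 0·1) + (0·(-6) − (-9)·(-8)) + ((-9)·1 − 1·(-6))| = 83, so the area is 41.5.
Along each edge there are gcd(|Δx|,|Δy|)+1 lattice points, so counting each shared vertex once the boundary has gcd(1,9) + gcd(9,2) + gcd(10,7) = 1+1+1 = 3.
Scaling by 4 multiplies the area by 4² = 16 (so the new area is 664) and multiplies the boundary lattice-point count by 4, giving 12.
By Pick's theorem, the interior count of the dilated polygon is 664 − 12/2 + 1 = 659.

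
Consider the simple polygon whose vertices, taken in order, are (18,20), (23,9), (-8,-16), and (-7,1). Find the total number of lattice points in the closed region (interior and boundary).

439

Using the shoelace formula, 2A = |(18·9 − 23·20) + (23·(-16) − (-8)·9) + ((-8)·1 − (-7)·(-16)) + ((-7)·20 − 18·1)| = 872, so the area is 436.
Summing gcd(|Δx|,|Δy|) over the edges gives the boundary count: gcd(5,11) + gcd(31,25) + gcd(1,17) + gcd(25,19) = 1+1+1+1 = 4.
Pick's theorem gives I = A − B/2 + 1 = 436 − 4/2 + 1 = 435, so the closed region contains I + B = 435 + 4 = 439 lattice points.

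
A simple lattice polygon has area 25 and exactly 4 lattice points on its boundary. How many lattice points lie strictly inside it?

Pick's theorem A = I + B/2 − 1 rearranges to I = A − B/2 + 1 = 25 − 4/2 + 1 = 24.

24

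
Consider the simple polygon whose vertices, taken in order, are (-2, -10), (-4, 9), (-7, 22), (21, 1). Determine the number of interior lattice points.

376

The shoelace formula gives twice the area as |[(-2)·9 − (-4)·(-10)] + [(-4)·22 − (-7)·9] + [(-7)·1 − 21·22] + [21·(-10) − (-2)·1]| = 760, so the area is 380.
Along each edge there are gcd(|Δx|,|Δy|)+1 lattice points, so counting each shared vertex once the boundary has gcd(2,19) + gcd(3,13) + gcd(28,21) + gcd(23,11) = 1+1+7+1 = 10.
By Pick's theorem A = I + B/2 − 1, so I = 380 − 10/2 + 1 = 376.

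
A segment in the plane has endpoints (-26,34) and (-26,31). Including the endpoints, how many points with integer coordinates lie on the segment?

The number of lattice points on a segment between lattice points is gcd(|Δx|,|Δy|) + 1 = gcd(0,3) + 1 = 3 + 1 = 4.

4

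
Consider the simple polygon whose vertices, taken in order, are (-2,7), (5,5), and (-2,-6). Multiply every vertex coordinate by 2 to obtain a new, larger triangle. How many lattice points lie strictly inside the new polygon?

The shoelace formula gives twice the area as |[(-2)·5 − 5·7] + [5·(-6) − (-2)·5] + [(-2)·7 − (-2)·(-6)]| = 91, so the area is 91/2.
Summing gcd(|Δx|,|Δy|) over the edges gives the boundary count: gcd(7,2) + gcd(7,11) + gcd(0,13) = 1+1+13 = 15.
Scaling by 2 multiplies the area by 2² = 4 (so the new area is 182) and multiplies the boundary lattice-point count by 2, giving 30.
By Pick's theorem, the interior count of the dilated polygon is 182 − 30/2 + 1 = 168.

168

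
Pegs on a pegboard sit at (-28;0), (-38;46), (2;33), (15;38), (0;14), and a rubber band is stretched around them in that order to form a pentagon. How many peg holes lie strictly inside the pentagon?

Using the shoelace formula, 2A = |[(-28)·46 − (-38)·0] + [(-38)·33 − 2·46] + [2·38 − 15·33] + [15·14 − 0·38] + [0·0 − (-28)·14]| = 2451, so the area is 1225.5.
Summing gcd(|Δx|,|Δy|) over the edges gives the boundary count: gcd(10,46) + gcd(40,13) + gcd(13,5) + gcd(15,24) + gcd(28,14) = 2+1+1+3+14 = 21.
Pick's theorem gives I = A − B/2 + 1 = 1225.5 − 21/2 + 1 = 1216.

1216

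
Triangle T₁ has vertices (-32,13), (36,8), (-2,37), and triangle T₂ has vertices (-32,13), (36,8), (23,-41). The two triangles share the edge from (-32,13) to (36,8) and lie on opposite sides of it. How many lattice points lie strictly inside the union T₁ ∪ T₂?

2586

The union is the simple quadrilateral with vertices (-32,13), (-2,37), (36,8), (23,-41) in order.
By the shoelace formula, twice the signed area is |((-32)·37 − (-2)·13) + ((-2)·8 − 36·37) + (36·(-41) − 23·8) + (23·13 − (-32)·(-41))| = 5179, so the area is 5179/2.
Along each edge there are gcd(|Δx|,|Δy|)+1 lattice points, so counting each shared vertex once the boundary has gcd(30,24) + gcd(38,29) + gcd(13,49) + gcd(55,54) = 6+1+1+1 = 9.
By Pick's theorem I = A − B/2 + 1 = 5179/2 − 9/2 + 1 = 2586.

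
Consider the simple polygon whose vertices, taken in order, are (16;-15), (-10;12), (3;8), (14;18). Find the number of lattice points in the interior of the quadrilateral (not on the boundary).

By the shoelace formula, twice the signed area is |[16·12 − (-10)·(-15)] + [(-10)·8 − 3·12] + [3·18 − 14·8] + [14·(-15) − 16·18]| = 630, so the area is 315.
The number of boundary lattice points is Σ gcd(|Δx|,|Δy|) = gcd(26,27) + gcd(13,4) + gcd(11,10) + gcd(2,33) = 1+1+1+1 = 4.
Pick's theorem gives I = A − B/2 + 1 = 315 − 4/2 + 1 = 314.

314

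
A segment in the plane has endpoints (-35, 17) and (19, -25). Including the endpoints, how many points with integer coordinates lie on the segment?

The number of lattice points on a segment between lattice points is gcd(|Δx|,|Δy|) + 1 = gcd(54,42) + 1 = 6 + 1 = 7.

7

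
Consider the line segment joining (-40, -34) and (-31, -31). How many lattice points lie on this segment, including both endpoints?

4

The number of lattice points on a segment between lattice points is gcd(|Δx|,|Δy|) + 1 = gcd(9,3) + 1 = 3 + 1 = 4.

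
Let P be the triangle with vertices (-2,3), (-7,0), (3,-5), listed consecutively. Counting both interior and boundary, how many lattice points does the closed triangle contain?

By the shoelace formula, twice the signed area is |[(-2)·0 − (-7)·3] + [(-7)·(-5) − 3·0] + [3·3 − (-2)·(-5)]| = 55, so the area is 55/2.
Along each edge there are gcd(|Δx|,|Δy|)+1 lattice points, so counting each shared vertex once the boundary has gcd(5,3) + gcd(10,5) + gcd(5,8) = 1+5+1 = 7.
Pick's theorem gives I = A − B/2 + 1 = 55/2 − 7/2 + 1 = 25, so the closed region contains I + B = 25 + 7 = 32 lattice points.

32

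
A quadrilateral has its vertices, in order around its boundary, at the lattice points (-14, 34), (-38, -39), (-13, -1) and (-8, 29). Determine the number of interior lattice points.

The shoelace formula gives twice the area as |((-14)·(-39) − (-38)·34) + ((-38)·(-1) − (-13)·(-39)) + ((-13)·29 − (-8)·(-1)) + ((-8)·34 − (-14)·29)| = 1118, so the area is 559.
Summing gcd(|Δx|,|Δy|) over the edges gives the boundary count: gcd(24,73) + gcd(25,38) + gcd(5,30) + gcd(6,5) = 1+1+5+1 = 8.
By Pick's theorem A = I + B/2 − 1, so I = 559 − 8/2 + 1 = 556.

556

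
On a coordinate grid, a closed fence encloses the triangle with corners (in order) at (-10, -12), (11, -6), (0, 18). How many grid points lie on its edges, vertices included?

14

The number of boundary lattice points is Σ gcd(|Δx|,|Δy|) = gcd(21,6) + gcd(11,24) + gcd(10,30) = 3+1+10 = 14.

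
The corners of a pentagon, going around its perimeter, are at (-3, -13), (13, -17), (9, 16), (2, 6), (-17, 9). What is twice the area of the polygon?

The shoelace formula gives twice the area as |[(-3)·(-17) − 13·(-13)] + [13·16 − 9·(-17)] + [9·6 − 2·16] + [2·9 − (-17)·6] + [(-17)·(-13) − (-3)·9]| = 971, so the area is 485.5.

971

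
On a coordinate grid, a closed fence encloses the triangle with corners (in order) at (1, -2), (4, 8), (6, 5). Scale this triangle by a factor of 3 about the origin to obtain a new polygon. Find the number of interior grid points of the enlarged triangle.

127

The shoelace formula gives twice the area as |(1·8 − 4·(-2)) + (4·5 − 6·8) + (6·(-2) − 1·5)| = 29, so the area is 29/2.
Summing gcd(|Δx|,|Δy|) over the edges gives the boundary count: gcd(3,10) + gcd(2,3) + gcd(5,7) = 1+1+1 = 3.
Scaling by 3 multiplies the area by 3² = 9 (so the new area is 261/2) and multiplies the boundary lattice-point count by 3, giving 9.
By Pick's theorem, the interior count of the dilated polygon is 261/2 − 9/2 + 1 = 127.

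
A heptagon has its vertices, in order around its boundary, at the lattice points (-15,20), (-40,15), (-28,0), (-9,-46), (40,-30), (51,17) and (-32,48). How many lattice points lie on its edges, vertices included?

The number of boundary lattice points is Σ gcd(|Δx|,|Δy|) = gcd(25,5) + gcd(12,15) + gcd(19,46) + gcd(49,16) + gcd(11,47) + gcd(83,31) + gcd(17,28) = 5+3+1+1+1+1+1 = 13.

13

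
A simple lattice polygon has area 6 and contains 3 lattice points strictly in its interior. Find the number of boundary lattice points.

Pick's theorem gives A = I + B/2 − 1, so B = 2(A − I + 1) = 2(6 − 3 + 1) = 8.

8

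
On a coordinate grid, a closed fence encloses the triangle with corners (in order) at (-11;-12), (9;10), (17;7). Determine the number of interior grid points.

The shoelace formula gives twice the area as |[(-11)·10 − 9·(-12)] + [9·7 − 17·10] + [17·(-12) − (-11)·7]| = 236, so the area is 118.
Summing gcd(|Δx|,|Δy|) over the edges gives the boundary count: gcd(20,22) + gcd(8,3) + gcd(28,19) = 2+1+1 = 4.
Pick's theorem gives I = A − B/2 + 1 = 118 − 4/2 + 1 = 117.

117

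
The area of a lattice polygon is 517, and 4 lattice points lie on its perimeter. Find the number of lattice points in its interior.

516

From Pick's theorem, I = A − B/2 + 1 = 517 − 4/2 + 1 = 516.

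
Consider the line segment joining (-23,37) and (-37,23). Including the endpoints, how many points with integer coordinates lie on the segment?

15

The number of lattice points on a segment between lattice points is gcd(|Δx|,|Δy|) + 1 = gcd(14,14) + 1 = 14 + 1 = 15.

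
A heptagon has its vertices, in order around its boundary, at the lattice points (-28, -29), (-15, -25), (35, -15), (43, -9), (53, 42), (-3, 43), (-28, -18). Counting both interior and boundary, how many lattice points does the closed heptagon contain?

By the shoelace formula, twice the signed area is |((-28)·(-25) − (-15)·(-29)) + ((-15)·(-15) − 35·(-25)) + (35·(-9) − 43·(-15)) + (43·42 − 53·(-9)) + (53·43 − (-3)·42) + ((-3)·(-18) − (-28)·43) + ((-28)·(-29) − (-28)·(-18))| = 7949, so the area is 7949/2.
Summing gcd(|Δx|,|Δy|) over the edges gives the boundary count: gcd(13,4) + gcd(50,10) + gcd(8,6) + gcd(10,51) + gcd(56,1) + gcd(25,61) + gcd(0,11) = 1+10+2+1+1+1+11 = 27.
Pick's theorem gives I = A − B/2 + 1 = 7949/2 − 27/2 + 1 = 3962, so the closed region contains I + B = 3962 + 27 = 3989 lattice points.

3989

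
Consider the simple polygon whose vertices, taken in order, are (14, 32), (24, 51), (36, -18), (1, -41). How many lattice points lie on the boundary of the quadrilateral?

Summing gcd(|Δx|,|Δy|) over the edges gives the boundary count: gcd(10,19) + gcd(12,69) + gcd(35,23) + gcd(13,73) = 1+3+1+1 = 6.

6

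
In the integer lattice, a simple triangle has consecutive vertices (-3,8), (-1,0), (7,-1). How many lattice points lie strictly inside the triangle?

The shoelace formula gives twice the area as |[(-3)·0 − (-1)·8] + [(-1)·(-1) − 7·0] + [7·8 − (-3)·(-1)]| = 62, so the area is 31.
The number of boundary lattice points is Σ gcd(|Δx|,|Δy|) = gcd(2,8) + gcd(8,1) + gcd(10,9) = 2+1+1 = 4.
By Pick's theorem A = I + B/2 − 1, so I = 31 − 4/2 + 1 = 30.

30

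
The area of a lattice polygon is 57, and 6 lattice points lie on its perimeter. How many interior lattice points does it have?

55

Pick's theorem A = I + B/2 − 1 rearranges to I = A − B/2 + 1 = 57 − 6/2 + 1 = 55.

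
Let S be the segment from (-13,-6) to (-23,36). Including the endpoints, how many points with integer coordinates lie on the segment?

The number of lattice points on a segment between lattice points is gcd(|Δx|,|Δy|) + 1 = gcd(10,42) + 1 = 2 + 1 = 3.

3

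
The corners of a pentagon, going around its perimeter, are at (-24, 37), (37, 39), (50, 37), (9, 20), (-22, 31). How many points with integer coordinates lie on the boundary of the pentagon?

6

Along each edge there are gcd(|Δx|,|Δy|)+1 lattice points, so counting each shared vertex once the boundary has gcd(61,2) + gcd(13,2) + gcd(41,17) + gcd(31,11) + gcd(2,6) = 1+1+1+1+2 = 6.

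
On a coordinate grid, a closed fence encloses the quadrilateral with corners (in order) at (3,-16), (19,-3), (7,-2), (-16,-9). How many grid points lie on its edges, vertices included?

The number of boundary lattice points is Σ gcd(|Δx|,|Δy|) = gcd(16,13) + gcd(12,1) + gcd(23,7) + gcd(19,7) = 1+1+1+1 = 4.

4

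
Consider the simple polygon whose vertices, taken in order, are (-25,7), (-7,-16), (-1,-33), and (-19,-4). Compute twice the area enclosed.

192

The shoelace formula gives twice the area as |[(-25)·(-16) − (-7)·7] + [(-7)·(-33) − (-1)·(-16)] + [(-1)·(-4) − (-19)·(-33)] + [(-19)·7 − (-25)·(-4)]| = 192, so the area is 96.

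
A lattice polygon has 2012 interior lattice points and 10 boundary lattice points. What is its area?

Pick's theorem states A = I + B/2 − 1, so A = 2012 + 10/2 − 1 = 2016.

2016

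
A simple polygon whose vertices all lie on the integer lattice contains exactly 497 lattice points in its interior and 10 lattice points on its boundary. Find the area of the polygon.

By Pick's theorem, A = I + B/2 − 1 = 497 + 10/2 − 1 = 501.

501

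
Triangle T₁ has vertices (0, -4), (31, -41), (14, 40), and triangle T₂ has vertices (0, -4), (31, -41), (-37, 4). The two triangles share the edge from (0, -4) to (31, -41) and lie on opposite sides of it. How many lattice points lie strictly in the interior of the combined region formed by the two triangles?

1500

The union is the simple quadrilateral with vertices (0, -4), (14, 40), (31, -41), (-37, 4) in order.
Using the shoelace formula, 2A = |(0·40 − 14·(-4)) + (14·(-41) − 31·40) + (31·4 − (-37)·(-41)) + ((-37)·(-4) − 0·4)| = 3003, so the area is 1501.5.
Along each edge there are gcd(|Δx|,|Δy|)+1 lattice points, so counting each shared vertex once the boundary has gcd(14,44) + gcd(17,81) + gcd(68,45) + gcd(37,8) = 2+1+1+1 = 5.
By Pick's theorem I = A − B/2 + 1 = 1501.5 − 5/2 + 1 = 1500.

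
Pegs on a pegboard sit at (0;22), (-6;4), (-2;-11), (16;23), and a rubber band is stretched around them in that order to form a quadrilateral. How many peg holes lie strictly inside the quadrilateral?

340

The shoelace formula gives twice the area as |[0·4 − (-6)·22] + [(-6)·(-11) − (-2)·4] + [(-2)·23 − 16·(-11)] + [16·22 − 0·23]| = 688, so the area is 344.
The number of boundary lattice points is Σ gcd(|Δx|,|Δy|) = gcd(6,18) + gcd(4,15) + gcd(18,34) + gcd(16,1) = 6+1+2+1 = 10.
Pick's theorem gives I = A − B/2 + 1 = 344 − 10/2 + 1 = 340.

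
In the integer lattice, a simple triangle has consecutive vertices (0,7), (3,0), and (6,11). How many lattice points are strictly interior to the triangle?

26

Using the shoelace formula, 2A = |[0·0 − 3·7] + [3·11 − 6·0] + [6·7 − 0·11]| = 54, so the area is 27.
The number of boundary lattice points is Σ gcd(|Δx|,|Δy|) = gcd(3,7) + gcd(3,11) + gcd(6,4) = 1+1+2 = 4.
Pick's theorem gives I = A − B/2 + 1 = 27 − 4/2 + 1 = 26.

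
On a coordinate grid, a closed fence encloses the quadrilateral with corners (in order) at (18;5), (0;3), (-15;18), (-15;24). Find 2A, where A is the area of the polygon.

By the shoelace formula, twice the signed area is |[18·3 − 0·5] + [0·18 − (-15)·3] + [(-15)·24 − (-15)·18] + [(-15)·5 − 18·24]| = 498, so the area is 249.

498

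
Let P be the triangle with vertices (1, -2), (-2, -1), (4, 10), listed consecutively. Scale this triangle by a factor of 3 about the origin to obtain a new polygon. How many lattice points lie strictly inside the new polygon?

169

Using the shoelace formula, 2A = |[1·(-1) − (-2)·(-2)] + [(-2)·10 − 4·(-1)] + [4·(-2) − 1·10]| = 39, so the area is 39/2.
Summing gcd(|Δx|,|Δy|) over the edges gives the boundary count: gcd(3,1) + gcd(6,11) + gcd(3,12) = 1+1+3 = 5.
Scaling by 3 multiplies the area by 3² = 9 (so the new area is 175.5) and multiplies the boundary lattice-point count by 3, giving 15.
By Pick's theorem, the interior count of the dilated polygon is 175.5 − 15/2 + 1 = 169.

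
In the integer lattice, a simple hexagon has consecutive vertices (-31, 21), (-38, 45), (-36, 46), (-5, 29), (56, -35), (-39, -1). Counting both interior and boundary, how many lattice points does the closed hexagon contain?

2634

By the shoelace formula, twice the signed area is |[(-31)·45 − (-38)·21] + [(-38)·46 − (-36)·45] + [(-36)·29 − (-5)·46] + [(-5)·(-35) − 56·29] + [56·(-1) − (-39)·(-35)] + [(-39)·21 − (-31)·(-1)]| = 5259, so the area is 5259/2.
The number of boundary lattice points is Σ gcd(|Δx|,|Δy|) = gcd(7,24) + gcd(2,1) + gcd(31,17) + gcd(61,64) + gcd(95,34) + gcd(8,22) = 1+1+1+1+1+2 = 7.
Pick's theorem gives I = A − B/2 + 1 = 5259/2 − 7/2 + 1 = 2627, so the closed region contains I + B = 2627 + 7 = 2634 lattice points.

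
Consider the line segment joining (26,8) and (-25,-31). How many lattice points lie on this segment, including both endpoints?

4

The number of lattice points on a segment between lattice points is gcd(|Δx|,|Δy|) + 1 = gcd(51,39) + 1 = 3 + 1 = 4.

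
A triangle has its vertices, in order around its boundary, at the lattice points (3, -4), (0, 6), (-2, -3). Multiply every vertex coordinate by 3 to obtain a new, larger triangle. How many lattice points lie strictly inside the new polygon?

The shoelace formula gives twice the area as |(3·6 − 0·(-4)) + (0·(-3) − (-2)·6) + ((-2)·(-4) − 3·(-3))| = 47, so the area is 47/2.
The number of boundary lattice points is Σ gcd(|Δx|,|Δy|) = gcd(3,10) + gcd(2,9) + gcd(5,1) = 1+1+1 = 3.
Scaling by 3 multiplies the area by 3² = 9 (so the new area is 211.5) and multiplies the boundary lattice-point count by 3, giving 9.
By Pick's theorem, the interior count of the dilated polygon is 211.5 − 9/2 + 1 = 208.

208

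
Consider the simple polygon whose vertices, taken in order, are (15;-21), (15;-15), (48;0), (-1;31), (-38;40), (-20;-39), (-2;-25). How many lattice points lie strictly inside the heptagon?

Using the shoelace formula, 2A = |(15·(-15) − 15·(-21)) + (15·0 − 48·(-15)) + (48·31 − (-1)·0) + ((-1)·40 − (-38)·31) + ((-38)·(-39) − (-20)·40) + ((-20)·(-25) − (-2)·(-39)) + ((-2)·(-21) − 15·(-25))| = 6557, so the area is 6557/2.
Summing gcd(|Δx|,|Δy|) over the edges gives the boundary count: gcd(0,6) + gcd(33,15) + gcd(49,31) + gcd(37,9) + gcd(18,79) + gcd(18,14) + gcd(17,4) = 6+3+1+1+1+2+1 = 15.
Pick's theorem gives I = A − B/2 + 1 = 6557/2 − 15/2 + 1 = 3272.

3272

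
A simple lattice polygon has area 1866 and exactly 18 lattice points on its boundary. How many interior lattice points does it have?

1858

From Pick's theorem, I = A − B/2 + 1 = 1866 − 18/2 + 1 = 1858.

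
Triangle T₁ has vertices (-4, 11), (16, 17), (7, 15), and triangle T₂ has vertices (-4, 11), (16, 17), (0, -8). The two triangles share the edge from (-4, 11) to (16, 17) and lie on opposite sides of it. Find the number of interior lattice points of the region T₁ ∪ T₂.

208

The union is the simple quadrilateral with vertices (-4, 11), (7, 15), (16, 17), (0, -8) in order.
Using the shoelace formula, 2A = |((-4)·15 − 7·11) + (7·17 − 16·15) + (16·(-8) − 0·17) + (0·11 − (-4)·(-8))| = 418, so the area is 209.
Along each edge there are gcd(|Δx|,|Δy|)+1 lattice points, so counting each shared vertex once the boundary has gcd(11,4) + gcd(9,2) + gcd(16,25) + gcd(4,19) = 1+1+1+1 = 4.
By Pick's theorem I = A − B/2 + 1 = 209 − 4/2 + 1 = 208.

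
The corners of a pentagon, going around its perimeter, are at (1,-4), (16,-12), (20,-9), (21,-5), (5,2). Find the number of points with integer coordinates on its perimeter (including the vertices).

Summing gcd(|Δx|,|Δy|) over the edges gives the boundary count: gcd(15,8) + gcd(4,3) + gcd(1,4) + gcd(16,7) + gcd(4,6) = 1+1+1+1+2 = 6.

6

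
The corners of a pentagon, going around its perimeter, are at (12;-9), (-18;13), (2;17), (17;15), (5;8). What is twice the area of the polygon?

The shoelace formula gives twice the area as |(12·13 − (-18)·(-9)) + ((-18)·17 − 2·13) + (2·15 − 17·17) + (17·8 − 5·15) + (5·(-9) − 12·8)| = 677, so the area is 677/2.

677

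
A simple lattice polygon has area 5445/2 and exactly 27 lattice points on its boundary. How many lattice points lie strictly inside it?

From Pick's theorem, I = A − B/2 + 1 = 5445/2 − 27/2 + 1 = 2710.

2710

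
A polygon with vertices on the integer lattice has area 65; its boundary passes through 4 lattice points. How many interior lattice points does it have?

64

From Pick's theorem, I = A − B/2 + 1 = 65 − 4/2 + 1 = 64.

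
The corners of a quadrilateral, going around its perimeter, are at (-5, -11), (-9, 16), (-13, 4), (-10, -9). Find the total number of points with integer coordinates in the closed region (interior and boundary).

Using the shoelace formula, 2A = |((-5)·16 − (-9)·(-11)) + ((-9)·4 − (-13)·16) + ((-13)·(-9) − (-10)·4) + ((-10)·(-11) − (-5)·(-9))| = 215, so the area is 215/2.
The number of boundary lattice points is Σ gcd(|Δx|,|Δy|) = gcd(4,27) + gcd(4,12) + gcd(3,13) + gcd(5,2) = 1+4+1+1 = 7.
Pick's theorem gives I = A − B/2 + 1 = 215/2 − 7/2 + 1 = 105, so the closed region contains I + B = 105 + 7 = 112 lattice points.

112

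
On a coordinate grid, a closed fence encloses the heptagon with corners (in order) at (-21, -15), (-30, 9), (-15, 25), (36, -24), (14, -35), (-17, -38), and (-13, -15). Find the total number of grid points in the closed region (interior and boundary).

2116

By the shoelace formula, twice the signed area is |[(-21)·9 − (-30)·(-15)] + [(-30)·25 − (-15)·9] + [(-15)·(-24) − 36·25] + [36·(-35) − 14·(-24)] + [14·(-38) − (-17)·(-35)] + [(-17)·(-15) − (-13)·(-38)] + [(-13)·(-15) − (-21)·(-15)]| = 4204, so the area is 2102.
The number of boundary lattice points is Σ gcd(|Δx|,|Δy|) = gcd(9,24) + gcd(15,16) + gcd(51,49) + gcd(22,11) + gcd(31,3) + gcd(4,23) + gcd(8,0) = 3+1+1+11+1+1+8 = 26.
Pick's theorem gives I = A − B/2 + 1 = 2102 − 26/2 + 1 = 2090, so the closed region contains I + B = 2090 + 26 = 2116 lattice points.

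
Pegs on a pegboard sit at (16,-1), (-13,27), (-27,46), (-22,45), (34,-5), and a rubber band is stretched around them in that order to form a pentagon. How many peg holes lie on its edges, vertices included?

7

The number of boundary lattice points is Σ gcd(|Δx|,|Δy|) = gcd(29,28) + gcd(14,19) + gcd(5,1) + gcd(56,50) + gcd(18,4) = 1+1+1+2+2 = 7.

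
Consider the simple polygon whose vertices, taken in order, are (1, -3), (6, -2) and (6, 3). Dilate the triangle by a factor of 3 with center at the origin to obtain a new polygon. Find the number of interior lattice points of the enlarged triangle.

103

By the shoelace formula, twice the signed area is |[1·(-2) − 6·(-3)] + [6·3 − 6·(-2)] + [6·(-3) − 1·3]| = 25, so the area is 12.5.
The number of boundary lattice points is Σ gcd(|Δx|,|Δy|) = gcd(5,1) + gcd(0,5) + gcd(5,6) = 1+5+1 = 7.
Scaling by 3 multiplies the area by 3² = 9 (so the new area is 225/2) and multiplies the boundary lattice-point count by 3, giving 21.
By Pick's theorem, the interior count of the dilated polygon is 225/2 − 21/2 + 1 = 103.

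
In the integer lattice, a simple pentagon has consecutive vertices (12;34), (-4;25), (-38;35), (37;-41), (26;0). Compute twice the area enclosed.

3459

The shoelace formula gives twice the area as |(12·25 − (-4)·34) + ((-4)·35 − (-38)·25) + ((-38)·(-41) − 37·35) + (37·0 − 26·(-41)) + (26·34 − 12·0)| = 3459, so the area is 1729.5.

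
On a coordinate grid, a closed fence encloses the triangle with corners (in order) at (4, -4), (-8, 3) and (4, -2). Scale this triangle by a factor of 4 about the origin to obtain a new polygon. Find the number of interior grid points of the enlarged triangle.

Using the shoelace formula, 2A = |[4·3 − (-8)·(-4)] + [(-8)·(-2) − 4·3] + [4·(-4) − 4·(-2)]| = 24, so the area is 12.
The number of boundary lattice points is Σ gcd(|Δx|,|Δy|) = gcd(12,7) + gcd(12,5) + gcd(0,2) = 1+1+2 = 4.
Scaling by 4 multiplies the area by 4² = 16 (so the new area is 192) and multiplies the boundary lattice-point count by 4, giving 16.
By Pick's theorem, the interior count of the dilated polygon is 192 − 16/2 + 1 = 185.

185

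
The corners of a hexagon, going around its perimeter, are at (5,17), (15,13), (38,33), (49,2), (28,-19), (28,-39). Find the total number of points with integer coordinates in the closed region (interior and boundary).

Using the shoelace formula, 2A = |(5·13 − 15·17) + (15·33 − 38·13) + (38·2 − 49·33) + (49·(-19) − 28·2) + (28·(-39) − 28·(-19)) + (28·17 − 5·(-39))| = 2606, so the area is 1303.
The number of boundary lattice points is Σ gcd(|Δx|,|Δy|) = gcd(10,4) + gcd(23,20) + gcd(11,31) + gcd(21,21) + gcd(0,20) + gcd(23,56) = 2+1+1+21+20+1 = 46.
Pick's theorem gives I = A − B/2 + 1 = 1303 − 46/2 + 1 = 1281, so the closed region contains I + B = 1281 + 46 = 1327 lattice points.

1327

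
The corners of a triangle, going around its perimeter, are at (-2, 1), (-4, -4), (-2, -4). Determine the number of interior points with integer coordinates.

Using the shoelace formula, 2A = |[(-2)·(-4) − (-4)·1] + [(-4)·(-4) − (-2)·(-4)] + [(-2)·1 − (-2)·(-4)]| = 10, so the area is 5.
Summing gcd(|Δx|,|Δy|) over the edges gives the boundary count: gcd(2,5) + gcd(2,0) + gcd(0,5) = 1+2+5 = 8.
By Pick's theorem A = I + B/2 − 1, so I = 5 − 8/2 + 1 = 2.

2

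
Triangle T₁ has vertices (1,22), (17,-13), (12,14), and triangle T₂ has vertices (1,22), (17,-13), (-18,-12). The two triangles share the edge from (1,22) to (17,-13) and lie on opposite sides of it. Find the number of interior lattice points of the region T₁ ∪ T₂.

732

The union is the simple quadrilateral with vertices (1,22), (12,14), (17,-13), (-18,-12) in order.
The shoelace formula gives twice the area as |(1·14 − 12·22) + (12·(-13) − 17·14) + (17·(-12) − (-18)·(-13)) + ((-18)·22 − 1·(-12))| = 1466, so the area is 733.
The number of boundary lattice points is Σ gcd(|Δx|,|Δy|) = gcd(11,8) + gcd(5,27) + gcd(35,1) + gcd(19,34) = 1+1+1+1 = 4.
By Pick's theorem I = A − B/2 + 1 = 733 − 4/2 + 1 = 732.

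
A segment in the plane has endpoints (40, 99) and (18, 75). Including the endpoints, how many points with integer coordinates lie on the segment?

3

The number of lattice points on a segment between lattice points is gcd(|Δx|,|Δy|) + 1 = gcd(22,24) + 1 = 2 + 1 = 3.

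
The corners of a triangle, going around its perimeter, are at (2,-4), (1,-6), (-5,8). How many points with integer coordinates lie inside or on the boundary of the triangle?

Using the shoelace formula, 2A = |(2·(-6) − 1·(-4)) + (1·8 − (-5)·(-6)) + ((-5)·(-4) − 2·8)| = 26, so the area is 13.
Summing gcd(|Δx|,|Δy|) over the edges gives the boundary count: gcd(1,2) + gcd(6,14) + gcd(7,12) = 1+2+1 = 4.
Pick's theorem gives I = A − B/2 + 1 = 13 − 4/2 + 1 = 12, so the closed region contains I + B = 12 + 4 = 16 lattice points.

16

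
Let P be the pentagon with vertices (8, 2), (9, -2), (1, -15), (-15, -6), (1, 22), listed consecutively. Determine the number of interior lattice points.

445

The shoelace formula gives twice the area as |(8·(-2) − 9·2) + (9·(-15) − 1·(-2)) + (1·(-6) − (-15)·(-15)) + ((-15)·22 − 1·(-6)) + (1·2 − 8·22)| = 896, so the area is 448.
The number of boundary lattice points is Σ gcd(|Δx|,|Δy|) = gcd(1,4) + gcd(8,13) + gcd(16,9) + gcd(16,28) + gcd(7,20) = 1+1+1+4+1 = 8.
By Pick's theorem A = I + B/2 − 1, so I = 448 − 8/2 + 1 = 445.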